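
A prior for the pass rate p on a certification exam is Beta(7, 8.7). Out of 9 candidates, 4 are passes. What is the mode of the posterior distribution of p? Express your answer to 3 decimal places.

p̂_MAP = 0.441

Prior: Beta(7, 8.7).
Data: 4 successes in 9 trials. The binomial likelihood contributes p^4(1−p)^5, so the posterior is Beta(7+4, 8.7+5) = Beta(11, 13.7).
For Beta(a, b) with a, b > 1 the mode is (a−1)/(a+b−2) = 10/22.7 ≈ 0.441.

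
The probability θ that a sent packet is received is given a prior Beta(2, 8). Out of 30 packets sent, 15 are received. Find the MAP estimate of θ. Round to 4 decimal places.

Prior: Beta(2, 8).
Data: 15 successes in 30 trials. The binomial likelihood contributes θ^15(1−θ)^15, so the posterior is Beta(2+15, 8+15) = Beta(17, 23).
For Beta(a, b) with a, b > 1 the mode is (a−1)/(a+b−2) = 16/38 ≈ 0.4211.

θ̂_MAP = 0.4211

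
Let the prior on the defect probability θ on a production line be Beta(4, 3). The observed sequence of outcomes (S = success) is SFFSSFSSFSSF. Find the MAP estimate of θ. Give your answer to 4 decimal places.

θ̂_MAP = 0.5882

Prior: Beta(4, 3).
Data: 7 successes in 12 trials (from the sequence). The binomial likelihood contributes θ^7(1−θ)^5, so the posterior is Beta(4+7, 3+5) = Beta(11, 8).
For Beta(a, b) with a, b > 1 the mode is (a−1)/(a+b−2) = 10/17 ≈ 0.5882.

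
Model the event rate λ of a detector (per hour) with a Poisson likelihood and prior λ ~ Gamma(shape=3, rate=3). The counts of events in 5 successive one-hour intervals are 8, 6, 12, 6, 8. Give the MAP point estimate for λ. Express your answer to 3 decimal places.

λ̂_MAP = 5.250

Σxᵢ = 8+6+12+6+8 = 40, with n = 5.
Posterior ∝ λ^2e^(−3λ) · λ^40e^(−5λ) = λ^42e^(−8λ), i.e. Gamma(shape=43, rate=8).
The mode of a Gamma(a, b) with a ≥ 1 (shape–rate) is (a−1)/b = 42/8 ≈ 5.250.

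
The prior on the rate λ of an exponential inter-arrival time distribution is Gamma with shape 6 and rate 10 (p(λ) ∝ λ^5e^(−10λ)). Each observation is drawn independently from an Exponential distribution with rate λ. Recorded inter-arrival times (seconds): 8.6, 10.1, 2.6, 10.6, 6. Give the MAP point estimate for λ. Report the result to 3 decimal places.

The Exponential(rate=λ) likelihood is ∝ λ^n e^(−λΣtᵢ). Here n = 5 and Σtᵢ = 8.6 + 10.1 + 2.6 + 10.6 + 6 = 37.9.
Posterior ∝ λ^5e^(−10λ) · λ^5e^(−37.9λ) = λ^10e^(−47.9λ), i.e. Gamma(11, 47.9).
Mode = (a−1)/b = 10/47.9 ≈ 0.209.

λ̂_MAP = 0.209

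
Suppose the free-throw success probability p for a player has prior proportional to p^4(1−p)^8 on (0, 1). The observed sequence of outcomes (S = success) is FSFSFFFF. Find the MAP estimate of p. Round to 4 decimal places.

The prior density ∝ p^4(1−p)^8 is the kernel of Beta(5, 9).
Data: 2 successes in 8 trials (from the sequence). The binomial likelihood contributes p^2(1−p)^6, so the posterior is Beta(5+2, 9+6) = Beta(7, 15).
For Beta(a, b) with a, b > 1 the mode is (a−1)/(a+b−2) = 6/20 ≈ 0.3000.

p̂_MAP = 0.3000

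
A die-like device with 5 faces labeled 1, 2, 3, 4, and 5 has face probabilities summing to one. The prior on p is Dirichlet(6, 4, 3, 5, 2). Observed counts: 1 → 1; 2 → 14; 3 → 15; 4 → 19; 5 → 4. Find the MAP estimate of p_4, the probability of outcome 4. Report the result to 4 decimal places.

MAP estimate: 0.3382

The posterior is Dirichlet(αᵢ + nᵢ) = Dirichlet(7, 18, 18, 24, 6).
For a Dirichlet(a₁,…,a_K) with all aᵢ > 1, the mode has j-th component (aⱼ − 1)/(Σaᵢ − K).
Here Σaᵢ = 73 and K = 5, so p_4 = (24 − 1)/(73 − 5) = 23/68 ≈ 0.3382.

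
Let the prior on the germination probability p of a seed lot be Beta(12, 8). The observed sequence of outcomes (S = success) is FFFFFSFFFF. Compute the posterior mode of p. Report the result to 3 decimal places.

p̂_MAP = 0.429

Prior: Beta(12, 8).
Data: 1 success in 10 trials (from the sequence). The binomial likelihood contributes p(1−p)^9, so the posterior is Beta(12+1, 8+9) = Beta(13, 17).
For Beta(a, b) with a, b > 1 the mode is (a−1)/(a+b−2) = 12/28 ≈ 0.429.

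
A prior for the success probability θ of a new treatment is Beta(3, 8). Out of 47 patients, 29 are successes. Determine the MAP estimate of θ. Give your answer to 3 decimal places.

Prior: Beta(3, 8).
Data: 29 successes in 47 trials. The binomial likelihood contributes θ^29(1−θ)^18, so the posterior is Beta(3+29, 8+18) = Beta(32, 26).
For Beta(a, b) with a, b > 1 the mode is (a−1)/(a+b−2) = 31/56 ≈ 0.554.

θ̂_MAP = 0.554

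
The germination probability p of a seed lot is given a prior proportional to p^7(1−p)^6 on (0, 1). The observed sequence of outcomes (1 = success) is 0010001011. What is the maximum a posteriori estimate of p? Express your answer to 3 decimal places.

p̂_MAP = 0.478

The prior density ∝ p^7(1−p)^6 is the kernel of Beta(8, 7).
Data: 4 successes in 10 trials (from the sequence). The binomial likelihood contributes p^4(1−p)^6, so the posterior is Beta(8+4, 7+6) = Beta(12, 13).
For Beta(a, b) with a, b > 1 the mode is (a−1)/(a+b−2) = 11/23 ≈ 0.478.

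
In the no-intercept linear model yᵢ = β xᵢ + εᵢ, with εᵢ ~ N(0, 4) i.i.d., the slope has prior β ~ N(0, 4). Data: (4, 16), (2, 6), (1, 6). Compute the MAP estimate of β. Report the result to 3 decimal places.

log p(β | y) = −Σ(yᵢ − βxᵢ)²/(2·4) − β²/(2·4) + const.
Setting the derivative to zero: Σxᵢ(yᵢ − βxᵢ)/4 − β/4 = 0, so β = Σxᵢyᵢ / (Σxᵢ² + σ²/τ²).
Σxᵢyᵢ = 4·16 + 2·6 + 1·6 = 82; Σxᵢ² = 21; σ²/τ² = 1.
β̂_MAP = 82 / (21 + 1) = 82/22 ≈ 3.727.

β̂_MAP = 3.727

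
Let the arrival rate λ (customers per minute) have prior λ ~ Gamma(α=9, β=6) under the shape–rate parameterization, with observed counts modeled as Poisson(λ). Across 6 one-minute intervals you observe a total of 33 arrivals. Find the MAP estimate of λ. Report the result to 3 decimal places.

Σxᵢ = 33, n = 6.
Posterior ∝ λ^8e^(−6λ) · λ^33e^(−6λ) = λ^41e^(−12λ), i.e. Gamma(shape=42, rate=12).
The mode of a Gamma(a, b) with a ≥ 1 (shape–rate) is (a−1)/b = 41/12 ≈ 3.417.

λ̂_MAP = 3.417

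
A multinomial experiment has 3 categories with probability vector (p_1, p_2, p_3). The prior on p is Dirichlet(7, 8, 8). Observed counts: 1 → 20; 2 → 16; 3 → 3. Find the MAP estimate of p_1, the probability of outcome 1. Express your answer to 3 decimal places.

The posterior is Dirichlet(αᵢ + nᵢ) = Dirichlet(27, 24, 11).
For a Dirichlet(a₁,…,a_K) with all aᵢ > 1, the mode has j-th component (aⱼ − 1)/(Σaᵢ − K).
Here Σaᵢ = 62 and K = 3, so p_1 = (27 − 1)/(62 − 3) = 26/59 ≈ 0.441.

MAP estimate: 0.441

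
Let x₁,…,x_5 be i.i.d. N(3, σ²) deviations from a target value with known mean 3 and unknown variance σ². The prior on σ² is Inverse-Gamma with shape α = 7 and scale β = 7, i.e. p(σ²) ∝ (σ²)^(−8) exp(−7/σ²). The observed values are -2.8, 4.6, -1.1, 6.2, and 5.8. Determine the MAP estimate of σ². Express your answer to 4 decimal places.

Sum of squared deviations about the known mean: SS = (-2.8−3)² + (4.6−3)² + (-1.1−3)² + (6.2−3)² + (5.8−3)² = 71.09.
The Normal likelihood contributes (σ²)^(−n/2) exp(−SS/(2σ²)), so the posterior is Inverse-Gamma(α + n/2, β + SS/2) = Inverse-Gamma(9.5, 42.545).
The mode of Inverse-Gamma(a, b) is b/(a+1) = 42.545/10.5 ≈ 4.0519.

σ̂²_MAP = 4.0519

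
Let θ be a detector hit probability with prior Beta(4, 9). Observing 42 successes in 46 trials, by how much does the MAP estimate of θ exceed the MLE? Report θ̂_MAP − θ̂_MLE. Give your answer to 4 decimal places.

Posterior is Beta(46, 13); MAP = (46−1)/(59−2) = 45/57 ≈ 0.78947.
MLE ignores the prior: θ̂_MLE = k/n = 42/46 ≈ 0.91304.
Difference = 45/57 − 42/46 = -54/437 ≈ -0.1236.

MAP − MLE = -0.1236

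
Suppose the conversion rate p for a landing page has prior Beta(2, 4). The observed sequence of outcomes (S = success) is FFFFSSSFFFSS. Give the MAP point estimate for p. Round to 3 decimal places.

Prior: Beta(2, 4).
Data: 5 successes in 12 trials (from the sequence). The binomial likelihood contributes p^5(1−p)^7, so the posterior is Beta(2+5, 4+7) = Beta(7, 11).
For Beta(a, b) with a, b > 1 the mode is (a−1)/(a+b−2) = 6/16 ≈ 0.375.

p̂_MAP = 0.375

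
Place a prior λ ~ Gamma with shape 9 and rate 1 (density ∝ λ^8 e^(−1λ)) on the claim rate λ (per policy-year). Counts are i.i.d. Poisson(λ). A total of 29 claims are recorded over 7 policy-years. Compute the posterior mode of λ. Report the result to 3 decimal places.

Σxᵢ = 29, n = 7.
Posterior ∝ λ^8e^(−1λ) · λ^29e^(−7λ) = λ^37e^(−8λ), i.e. Gamma(shape=38, rate=8).
The mode of a Gamma(a, b) with a ≥ 1 (shape–rate) is (a−1)/b = 37/8 ≈ 4.625.

λ̂_MAP = 4.625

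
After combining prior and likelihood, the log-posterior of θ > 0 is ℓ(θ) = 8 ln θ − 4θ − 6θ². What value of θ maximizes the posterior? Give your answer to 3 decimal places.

ℓ'(θ) = 8/θ − 4 − 12θ. Setting this to zero and multiplying by θ: 12θ² + 4θ − 8 = 0.
θ = (−4 + √(4² + 4·12·8)) / (2·12) = (−4 + √400) / 24 = (−4 + 20)/24 = 2/3.
ℓ''(θ) = −8/θ² − 12 < 0, confirming a maximum.

θ̂_MAP = 0.667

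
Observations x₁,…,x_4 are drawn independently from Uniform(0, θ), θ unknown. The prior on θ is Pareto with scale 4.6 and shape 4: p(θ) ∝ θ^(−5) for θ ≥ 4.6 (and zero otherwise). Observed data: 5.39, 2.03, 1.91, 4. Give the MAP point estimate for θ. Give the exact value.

θ̂_MAP = 5.39

The Uniform(0, θ) likelihood is θ^(−n) for θ ≥ max(xᵢ), zero otherwise. Here max(xᵢ) = 5.39.
Posterior ∝ θ^(−5) · θ^(−4) = θ^(−9) on θ ≥ max(4.6, 5.39) = 5.39.
This density is strictly decreasing in θ, so the posterior mode lies at the lower boundary of the support.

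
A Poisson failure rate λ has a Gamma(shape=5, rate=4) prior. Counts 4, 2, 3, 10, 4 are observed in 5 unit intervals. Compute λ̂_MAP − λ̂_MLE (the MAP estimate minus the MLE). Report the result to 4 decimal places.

Σxᵢ = 23. Posterior is Gamma(28, 9); MAP = (28−1)/9 = 27/9 ≈ 3.00000.
MLE = x̄ = 23/5 ≈ 4.60000.
Difference = 27/9 − 23/5 = -8/5 ≈ -1.6000.

MAP − MLE = -1.6000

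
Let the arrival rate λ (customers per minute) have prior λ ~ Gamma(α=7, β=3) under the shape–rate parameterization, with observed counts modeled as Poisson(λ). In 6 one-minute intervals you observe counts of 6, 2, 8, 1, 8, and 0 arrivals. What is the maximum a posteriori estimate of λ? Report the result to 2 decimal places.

λ̂_MAP = 3.44

Σxᵢ = 6+2+8+1+8+0 = 25, with n = 6.
Posterior ∝ λ^6e^(−3λ) · λ^25e^(−6λ) = λ^31e^(−9λ), i.e. Gamma(shape=32, rate=9).
The mode of a Gamma(a, b) with a ≥ 1 (shape–rate) is (a−1)/b = 31/9 ≈ 3.44.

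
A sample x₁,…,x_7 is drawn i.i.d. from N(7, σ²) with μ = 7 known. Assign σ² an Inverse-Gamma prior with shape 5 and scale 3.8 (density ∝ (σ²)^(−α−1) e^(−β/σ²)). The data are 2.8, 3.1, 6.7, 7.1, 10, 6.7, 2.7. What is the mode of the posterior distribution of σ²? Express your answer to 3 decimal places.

Sum of squared deviations about the known mean: SS = (2.8−7)² + (3.1−7)² + (6.7−7)² + (7.1−7)² + (10−7)² + (6.7−7)² + (2.7−7)² = 60.53.
The Normal likelihood contributes (σ²)^(−n/2) exp(−SS/(2σ²)), so the posterior is Inverse-Gamma(α + n/2, β + SS/2) = Inverse-Gamma(8.5, 34.065).
The mode of Inverse-Gamma(a, b) is b/(a+1) = 34.065/9.5 ≈ 3.586.

σ̂²_MAP = 3.586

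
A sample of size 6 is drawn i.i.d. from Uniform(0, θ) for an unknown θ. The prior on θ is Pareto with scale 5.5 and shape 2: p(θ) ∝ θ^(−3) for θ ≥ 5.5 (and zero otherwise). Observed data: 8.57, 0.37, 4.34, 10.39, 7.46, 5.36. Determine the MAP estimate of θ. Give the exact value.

θ̂_MAP = 10.39

The Uniform(0, θ) likelihood is θ^(−n) for θ ≥ max(xᵢ), zero otherwise. Here max(xᵢ) = 10.39.
Posterior ∝ θ^(−3) · θ^(−6) = θ^(−9) on θ ≥ max(5.5, 10.39) = 10.39.
This density is strictly decreasing in θ, so the posterior mode lies at the lower boundary of the support.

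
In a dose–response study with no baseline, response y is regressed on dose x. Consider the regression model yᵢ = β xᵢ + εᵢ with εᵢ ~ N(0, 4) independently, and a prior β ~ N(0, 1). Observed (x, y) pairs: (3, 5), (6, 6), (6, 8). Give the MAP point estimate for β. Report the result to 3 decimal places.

log p(β | y) = −Σ(yᵢ − βxᵢ)²/(2·4) − β²/(2·1) + const.
Setting the derivative to zero: Σxᵢ(yᵢ − βxᵢ)/4 − β/1 = 0, so β = Σxᵢyᵢ / (Σxᵢ² + σ²/τ²).
Σxᵢyᵢ = 3·5 + 6·6 + 6·8 = 99; Σxᵢ² = 81; σ²/τ² = 4.
β̂_MAP = 99 / (81 + 4) = 99/85 ≈ 1.165.

β̂_MAP = 1.165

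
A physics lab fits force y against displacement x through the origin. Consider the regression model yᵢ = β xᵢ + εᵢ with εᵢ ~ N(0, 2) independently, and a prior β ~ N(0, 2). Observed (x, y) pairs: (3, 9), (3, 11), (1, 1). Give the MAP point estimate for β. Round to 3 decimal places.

β̂_MAP = 3.050

log p(β | y) = −Σ(yᵢ − βxᵢ)²/(2·2) − β²/(2·2) + const.
Setting the derivative to zero: Σxᵢ(yᵢ − βxᵢ)/2 − β/2 = 0, so β = Σxᵢyᵢ / (Σxᵢ² + σ²/τ²).
Σxᵢyᵢ = 3·9 + 3·11 + 1·1 = 61; Σxᵢ² = 19; σ²/τ² = 1.
β̂_MAP = 61 / (19 + 1) = 61/20 ≈ 3.050.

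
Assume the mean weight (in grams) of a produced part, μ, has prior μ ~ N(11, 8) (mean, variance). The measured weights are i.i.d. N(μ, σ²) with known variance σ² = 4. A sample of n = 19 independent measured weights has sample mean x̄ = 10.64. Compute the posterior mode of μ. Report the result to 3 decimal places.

n = 19, x̄ = 10.64.
For a Normal prior and Normal likelihood with known variance, the posterior is Normal; its mode equals its mean, the precision-weighted average.
Prior precision 1/σ₀² = 1/8 = 0.125; data precision n/σ² = 19/4 = 4.75.
μ̂ = (0.125·11 + 4.75·10.64) / (0.125 + 4.75) = 51.915/4.875 = 3461/325 ≈ 10.649.

μ̂_MAP = 10.649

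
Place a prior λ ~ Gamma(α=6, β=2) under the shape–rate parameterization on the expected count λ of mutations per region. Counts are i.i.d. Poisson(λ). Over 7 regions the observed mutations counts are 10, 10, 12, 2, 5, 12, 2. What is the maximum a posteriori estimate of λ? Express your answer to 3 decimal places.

Σxᵢ = 10+10+12+2+5+12+2 = 53, with n = 7.
Posterior ∝ λ^5e^(−2λ) · λ^53e^(−7λ) = λ^58e^(−9λ), i.e. Gamma(shape=59, rate=9).
The mode of a Gamma(a, b) with a ≥ 1 (shape–rate) is (a−1)/b = 58/9 ≈ 6.444.

λ̂_MAP = 6.444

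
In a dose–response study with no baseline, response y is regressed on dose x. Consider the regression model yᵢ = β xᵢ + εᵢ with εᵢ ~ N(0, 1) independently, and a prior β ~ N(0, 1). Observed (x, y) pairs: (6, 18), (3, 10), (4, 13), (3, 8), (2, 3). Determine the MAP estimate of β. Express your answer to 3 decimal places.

β̂_MAP = 2.933

log p(β | y) = −Σ(yᵢ − βxᵢ)²/(2·1) − β²/(2·1) + const.
Setting the derivative to zero: Σxᵢ(yᵢ − βxᵢ)/1 − β/1 = 0, so β = Σxᵢyᵢ / (Σxᵢ² + σ²/τ²).
Σxᵢyᵢ = 6·18 + 3·10 + 4·13 + 3·8 + 2·3 = 220; Σxᵢ² = 74; σ²/τ² = 1.
β̂_MAP = 220 / (74 + 1) = 220/75 ≈ 2.933.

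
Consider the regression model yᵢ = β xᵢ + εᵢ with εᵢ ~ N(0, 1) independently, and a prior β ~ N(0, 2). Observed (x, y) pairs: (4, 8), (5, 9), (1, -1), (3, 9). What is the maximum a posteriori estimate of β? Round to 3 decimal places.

β̂_MAP = 2.000

log p(β | y) = −Σ(yᵢ − βxᵢ)²/(2·1) − β²/(2·2) + const.
Setting the derivative to zero: Σxᵢ(yᵢ − βxᵢ)/1 − β/2 = 0, so β = Σxᵢyᵢ / (Σxᵢ² + σ²/τ²).
Σxᵢyᵢ = 4·8 + 5·9 + 1·(-1) + 3·9 = 103; Σxᵢ² = 51; σ²/τ² = 0.5.
β̂_MAP = 103 / (51 + 0.5) = 103/51.5 ≈ 2.000.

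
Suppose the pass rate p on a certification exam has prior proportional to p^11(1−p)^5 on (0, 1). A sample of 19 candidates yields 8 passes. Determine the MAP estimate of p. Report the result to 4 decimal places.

p̂_MAP = 0.5429

The prior density ∝ p^11(1−p)^5 is the kernel of Beta(12, 6).
Data: 8 successes in 19 trials. The binomial likelihood contributes p^8(1−p)^11, so the posterior is Beta(12+8, 6+11) = Beta(20, 17).
For Beta(a, b) with a, b > 1 the mode is (a−1)/(a+b−2) = 19/35 ≈ 0.5429.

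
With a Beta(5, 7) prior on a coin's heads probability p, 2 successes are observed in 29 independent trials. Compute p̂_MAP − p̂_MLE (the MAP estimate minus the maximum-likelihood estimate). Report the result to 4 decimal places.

Posterior is Beta(7, 34); MAP = (7−1)/(41−2) = 6/39 ≈ 0.15385.
MLE ignores the prior: p̂_MLE = k/n = 2/29 ≈ 0.06897.
Difference = 6/39 − 2/29 = 32/377 ≈ 0.0849.

MAP − MLE = 0.0849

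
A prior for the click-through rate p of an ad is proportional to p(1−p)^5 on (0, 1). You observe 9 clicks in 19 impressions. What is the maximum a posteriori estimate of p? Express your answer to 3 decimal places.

The prior density ∝ p(1−p)^5 is the kernel of Beta(2, 6).
Data: 9 successes in 19 trials. The binomial likelihood contributes p^9(1−p)^10, so the posterior is Beta(2+9, 6+10) = Beta(11, 16).
For Beta(a, b) with a, b > 1 the mode is (a−1)/(a+b−2) = 10/25 ≈ 0.400.

p̂_MAP = 0.400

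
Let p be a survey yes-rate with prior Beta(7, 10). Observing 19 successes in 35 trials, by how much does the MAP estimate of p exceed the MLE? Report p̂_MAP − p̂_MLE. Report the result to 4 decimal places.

Posterior is Beta(26, 26); MAP = (26−1)/(52−2) = 25/50 ≈ 0.50000.
MLE ignores the prior: p̂_MLE = k/n = 19/35 ≈ 0.54286.
Difference = 25/50 − 19/35 = -3/70 ≈ -0.0429.

MAP − MLE = -0.0429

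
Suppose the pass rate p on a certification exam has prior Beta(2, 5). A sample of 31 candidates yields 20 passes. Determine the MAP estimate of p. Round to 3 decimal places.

Prior: Beta(2, 5).
Data: 20 successes in 31 trials. The binomial likelihood contributes p^20(1−p)^11, so the posterior is Beta(2+20, 5+11) = Beta(22, 16).
For Beta(a, b) with a, b > 1 the mode is (a−1)/(a+b−2) = 21/36 ≈ 0.583.

p̂_MAP = 0.583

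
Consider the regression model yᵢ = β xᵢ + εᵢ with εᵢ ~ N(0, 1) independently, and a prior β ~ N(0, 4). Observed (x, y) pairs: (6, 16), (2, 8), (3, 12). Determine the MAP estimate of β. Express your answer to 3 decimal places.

β̂_MAP = 3.005

log p(β | y) = −Σ(yᵢ − βxᵢ)²/(2·1) − β²/(2·4) + const.
Setting the derivative to zero: Σxᵢ(yᵢ − βxᵢ)/1 − β/4 = 0, so β = Σxᵢyᵢ / (Σxᵢ² + σ²/τ²).
Σxᵢyᵢ = 6·16 + 2·8 + 3·12 = 148; Σxᵢ² = 49; σ²/τ² = 0.25.
β̂_MAP = 148 / (49 + 0.25) = 148/49.25 ≈ 3.005.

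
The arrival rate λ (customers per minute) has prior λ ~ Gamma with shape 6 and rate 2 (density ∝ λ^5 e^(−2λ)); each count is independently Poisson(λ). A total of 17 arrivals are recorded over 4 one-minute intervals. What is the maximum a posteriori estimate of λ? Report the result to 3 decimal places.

Σxᵢ = 17, n = 4.
Posterior ∝ λ^5e^(−2λ) · λ^17e^(−4λ) = λ^22e^(−6λ), i.e. Gamma(shape=23, rate=6).
The mode of a Gamma(a, b) with a ≥ 1 (shape–rate) is (a−1)/b = 22/6 ≈ 3.667.

λ̂_MAP = 3.667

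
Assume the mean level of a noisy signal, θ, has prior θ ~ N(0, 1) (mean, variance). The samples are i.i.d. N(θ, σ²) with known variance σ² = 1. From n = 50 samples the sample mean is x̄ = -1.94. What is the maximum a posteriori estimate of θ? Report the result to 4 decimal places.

n = 50, x̄ = -1.94.
For a Normal prior and Normal likelihood with known variance, the posterior is Normal; its mode equals its mean, the precision-weighted average.
Prior precision 1/σ₀² = 1/1 = 1; data precision n/σ² = 50/1 = 50.
θ̂ = (1·0 + 50·(-1.94)) / (1 + 50) = (-97)/51 = -97/51 ≈ -1.9020.

θ̂_MAP = -1.9020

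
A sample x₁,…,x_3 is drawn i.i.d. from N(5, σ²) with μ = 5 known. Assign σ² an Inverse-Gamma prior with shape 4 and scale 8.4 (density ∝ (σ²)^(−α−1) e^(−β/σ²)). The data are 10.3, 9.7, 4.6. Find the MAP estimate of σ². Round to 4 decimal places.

σ̂²_MAP = 5.1646

Sum of squared deviations about the known mean: SS = (10.3−5)² + (9.7−5)² + (4.6−5)² = 50.34.
The Normal likelihood contributes (σ²)^(−n/2) exp(−SS/(2σ²)), so the posterior is Inverse-Gamma(α + n/2, β + SS/2) = Inverse-Gamma(5.5, 33.57).
The mode of Inverse-Gamma(a, b) is b/(a+1) = 33.57/6.5 ≈ 5.1646.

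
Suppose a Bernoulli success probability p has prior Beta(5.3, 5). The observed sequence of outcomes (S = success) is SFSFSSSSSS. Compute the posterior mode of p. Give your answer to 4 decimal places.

Prior: Beta(5.3, 5).
Data: 8 successes in 10 trials (from the sequence). The binomial likelihood contributes p^8(1−p)^2, so the posterior is Beta(5.3+8, 5+2) = Beta(13.3, 7).
For Beta(a, b) with a, b > 1 the mode is (a−1)/(a+b−2) = 12.3/18.3 ≈ 0.6721.

p̂_MAP = 0.6721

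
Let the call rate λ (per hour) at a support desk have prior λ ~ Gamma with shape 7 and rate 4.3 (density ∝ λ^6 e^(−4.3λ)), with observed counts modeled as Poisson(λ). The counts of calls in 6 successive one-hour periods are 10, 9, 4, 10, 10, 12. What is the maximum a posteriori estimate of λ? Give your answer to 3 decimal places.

Σxᵢ = 10+9+4+10+10+12 = 55, with n = 6.
Posterior ∝ λ^6e^(−4.3λ) · λ^55e^(−6λ) = λ^61e^(−10.3λ), i.e. Gamma(shape=62, rate=10.3).
The mode of a Gamma(a, b) with a ≥ 1 (shape–rate) is (a−1)/b = 61/10.3 ≈ 5.922.

λ̂_MAP = 5.922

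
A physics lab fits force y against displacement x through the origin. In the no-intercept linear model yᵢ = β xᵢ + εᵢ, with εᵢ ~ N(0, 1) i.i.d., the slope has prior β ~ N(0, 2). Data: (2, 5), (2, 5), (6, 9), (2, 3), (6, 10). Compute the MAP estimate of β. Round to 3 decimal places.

β̂_MAP = 1.657

log p(β | y) = −Σ(yᵢ − βxᵢ)²/(2·1) − β²/(2·2) + const.
Setting the derivative to zero: Σxᵢ(yᵢ − βxᵢ)/1 − β/2 = 0, so β = Σxᵢyᵢ / (Σxᵢ² + σ²/τ²).
Σxᵢyᵢ = 2·5 + 2·5 + 6·9 + 2·3 + 6·10 = 140; Σxᵢ² = 84; σ²/τ² = 0.5.
β̂_MAP = 140 / (84 + 0.5) = 140/84.5 ≈ 1.657.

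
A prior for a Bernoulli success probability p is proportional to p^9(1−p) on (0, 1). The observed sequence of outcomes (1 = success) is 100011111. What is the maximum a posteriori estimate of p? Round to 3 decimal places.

p̂_MAP = 0.789

The prior density ∝ p^9(1−p)^1 is the kernel of Beta(10, 2).
Data: 6 successes in 9 trials (from the sequence). The binomial likelihood contributes p^6(1−p)^3, so the posterior is Beta(10+6, 2+3) = Beta(16, 5).
For Beta(a, b) with a, b > 1 the mode is (a−1)/(a+b−2) = 15/19 ≈ 0.789.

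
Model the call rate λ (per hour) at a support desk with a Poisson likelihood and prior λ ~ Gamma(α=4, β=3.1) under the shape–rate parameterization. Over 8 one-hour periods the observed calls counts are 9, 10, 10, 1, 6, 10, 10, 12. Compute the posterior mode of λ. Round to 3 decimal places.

λ̂_MAP = 6.396

Σxᵢ = 9+10+10+1+6+10+10+12 = 68, with n = 8.
Posterior ∝ λ^3e^(−3.1λ) · λ^68e^(−8λ) = λ^71e^(−11.1λ), i.e. Gamma(shape=72, rate=11.1).
The mode of a Gamma(a, b) with a ≥ 1 (shape–rate) is (a−1)/b = 71/11.1 ≈ 6.396.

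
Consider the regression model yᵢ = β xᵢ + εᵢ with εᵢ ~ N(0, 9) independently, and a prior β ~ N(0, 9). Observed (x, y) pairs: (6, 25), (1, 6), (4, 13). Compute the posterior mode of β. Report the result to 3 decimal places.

log p(β | y) = −Σ(yᵢ − βxᵢ)²/(2·9) − β²/(2·9) + const.
Setting the derivative to zero: Σxᵢ(yᵢ − βxᵢ)/9 − β/9 = 0, so β = Σxᵢyᵢ / (Σxᵢ² + σ²/τ²).
Σxᵢyᵢ = 6·25 + 1·6 + 4·13 = 208; Σxᵢ² = 53; σ²/τ² = 1.
β̂_MAP = 208 / (53 + 1) = 208/54 ≈ 3.852.

β̂_MAP = 3.852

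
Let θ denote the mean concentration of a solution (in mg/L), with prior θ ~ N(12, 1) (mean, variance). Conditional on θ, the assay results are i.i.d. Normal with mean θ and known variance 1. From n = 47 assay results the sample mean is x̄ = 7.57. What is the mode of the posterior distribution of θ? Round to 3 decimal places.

θ̂_MAP = 7.662

n = 47, x̄ = 7.57.
For a Normal prior and Normal likelihood with known variance, the posterior is Normal; its mode equals its mean, the precision-weighted average.
Prior precision 1/σ₀² = 1/1 = 1; data precision n/σ² = 47/1 = 47.
θ̂ = (1·12 + 47·7.57) / (1 + 47) = 367.79/48 = 36779/4800 ≈ 7.662.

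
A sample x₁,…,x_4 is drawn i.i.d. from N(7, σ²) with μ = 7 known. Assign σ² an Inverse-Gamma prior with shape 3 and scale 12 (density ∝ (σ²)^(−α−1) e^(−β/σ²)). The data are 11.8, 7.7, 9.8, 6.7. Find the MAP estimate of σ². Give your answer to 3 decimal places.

Sum of squared deviations about the known mean: SS = (11.8−7)² + (7.7−7)² + (9.8−7)² + (6.7−7)² = 31.46.
The Normal likelihood contributes (σ²)^(−n/2) exp(−SS/(2σ²)), so the posterior is Inverse-Gamma(α + n/2, β + SS/2) = Inverse-Gamma(5, 27.73).
The mode of Inverse-Gamma(a, b) is b/(a+1) = 27.73/6 ≈ 4.622.

σ̂²_MAP = 4.622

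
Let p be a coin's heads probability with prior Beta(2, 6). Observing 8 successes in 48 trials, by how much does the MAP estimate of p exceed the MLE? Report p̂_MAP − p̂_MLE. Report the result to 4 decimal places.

MAP − MLE = 0.0000

Posterior is Beta(10, 46); MAP = (10−1)/(56−2) = 9/54 ≈ 0.16667.
MLE ignores the prior: p̂_MLE = k/n = 8/48 ≈ 0.16667.
Difference = 9/54 − 8/48 = 0 ≈ 0.0000.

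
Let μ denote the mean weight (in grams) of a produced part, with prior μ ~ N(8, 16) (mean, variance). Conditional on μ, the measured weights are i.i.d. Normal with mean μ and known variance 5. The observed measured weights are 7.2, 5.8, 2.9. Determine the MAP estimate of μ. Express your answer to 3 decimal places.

μ̂_MAP = 5.555

n = 3; x̄ = (7.2 + 5.8 + 2.9)/3 = 15.9/3 = 5.3.
For a Normal prior and Normal likelihood with known variance, the posterior is Normal; its mode equals its mean, the precision-weighted average.
Prior precision 1/σ₀² = 1/16 = 0.0625; data precision n/σ² = 3/5 = 0.6.
μ̂ = (0.0625·8 + 0.6·5.3) / (0.0625 + 0.6) = 3.68/0.6625 = 1472/265 ≈ 5.555.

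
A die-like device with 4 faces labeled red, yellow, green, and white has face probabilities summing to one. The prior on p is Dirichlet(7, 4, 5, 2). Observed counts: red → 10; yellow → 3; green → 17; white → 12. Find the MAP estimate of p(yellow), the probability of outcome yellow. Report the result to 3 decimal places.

The posterior is Dirichlet(αᵢ + nᵢ) = Dirichlet(17, 7, 22, 14).
For a Dirichlet(a₁,…,a_K) with all aᵢ > 1, the mode has j-th component (aⱼ − 1)/(Σaᵢ − K).
Here Σaᵢ = 60 and K = 4, so p(yellow) = (7 − 1)/(60 − 4) = 6/56 ≈ 0.107.

MAP estimate of p(yellow) = 0.107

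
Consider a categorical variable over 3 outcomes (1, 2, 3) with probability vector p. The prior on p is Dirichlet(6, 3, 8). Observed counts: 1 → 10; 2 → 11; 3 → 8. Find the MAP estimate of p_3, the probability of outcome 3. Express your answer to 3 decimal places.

The posterior is Dirichlet(αᵢ + nᵢ) = Dirichlet(16, 14, 16).
For a Dirichlet(a₁,…,a_K) with all aᵢ > 1, the mode has j-th component (aⱼ − 1)/(Σaᵢ − K).
Here Σaᵢ = 46 and K = 3, so p_3 = (16 − 1)/(46 − 3) = 15/43 ≈ 0.349.

MAP estimate: 0.349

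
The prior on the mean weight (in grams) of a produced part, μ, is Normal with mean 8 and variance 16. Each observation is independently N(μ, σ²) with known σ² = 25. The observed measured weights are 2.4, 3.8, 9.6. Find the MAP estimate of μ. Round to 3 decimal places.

μ̂_MAP = 6.203

n = 3; x̄ = (2.4 + 3.8 + 9.6)/3 = 15.8/3 = 79/15 ≈ 5.2667.
For a Normal prior and Normal likelihood with known variance, the posterior is Normal; its mode equals its mean, the precision-weighted average.
Prior precision 1/σ₀² = 1/16 = 0.0625; data precision n/σ² = 3/25 = 0.12.
μ̂ = (0.0625·8 + 0.12·(79/15)) / (0.0625 + 0.12) = 1.132/0.1825 = 2264/365 ≈ 6.203.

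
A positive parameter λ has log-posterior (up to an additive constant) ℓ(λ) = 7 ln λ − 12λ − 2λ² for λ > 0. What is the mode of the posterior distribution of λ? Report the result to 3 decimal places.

ℓ'(λ) = 7/λ − 12 − 4λ. Setting this to zero and multiplying by λ: 4λ² + 12λ − 7 = 0.
λ = (−12 + √(12² + 4·4·7)) / (2·4) = (−12 + √256) / 8 = (−12 + 16)/8 = 1/2.
ℓ''(λ) = −7/λ² − 4 < 0, confirming a maximum.

λ̂_MAP = 0.500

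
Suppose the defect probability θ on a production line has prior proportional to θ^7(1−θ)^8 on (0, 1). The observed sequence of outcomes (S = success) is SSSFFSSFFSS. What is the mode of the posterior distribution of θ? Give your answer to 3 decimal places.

θ̂_MAP = 0.538

The prior density ∝ θ^7(1−θ)^8 is the kernel of Beta(8, 9).
Data: 7 successes in 11 trials (from the sequence). The binomial likelihood contributes θ^7(1−θ)^4, so the posterior is Beta(8+7, 9+4) = Beta(15, 13).
For Beta(a, b) with a, b > 1 the mode is (a−1)/(a+b−2) = 14/26 ≈ 0.538.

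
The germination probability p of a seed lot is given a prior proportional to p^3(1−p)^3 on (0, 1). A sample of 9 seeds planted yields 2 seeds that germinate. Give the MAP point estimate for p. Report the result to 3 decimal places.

The prior density ∝ p^3(1−p)^3 is the kernel of Beta(4, 4).
Data: 2 successes in 9 trials. The binomial likelihood contributes p^2(1−p)^7, so the posterior is Beta(4+2, 4+7) = Beta(6, 11).
For Beta(a, b) with a, b > 1 the mode is (a−1)/(a+b−2) = 5/15 ≈ 0.333.

p̂_MAP = 0.333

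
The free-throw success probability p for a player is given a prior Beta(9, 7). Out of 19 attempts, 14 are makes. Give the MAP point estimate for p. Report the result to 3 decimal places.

p̂_MAP = 0.667

Prior: Beta(9, 7).
Data: 14 successes in 19 trials. The binomial likelihood contributes p^14(1−p)^5, so the posterior is Beta(9+14, 7+5) = Beta(23, 12).
For Beta(a, b) with a, b > 1 the mode is (a−1)/(a+b−2) = 22/33 ≈ 0.667.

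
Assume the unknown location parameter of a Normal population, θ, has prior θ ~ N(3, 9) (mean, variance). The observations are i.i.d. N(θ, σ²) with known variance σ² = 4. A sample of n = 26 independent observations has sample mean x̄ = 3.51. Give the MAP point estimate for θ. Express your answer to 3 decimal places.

θ̂_MAP = 3.501

n = 26, x̄ = 3.51.
For a Normal prior and Normal likelihood with known variance, the posterior is Normal; its mode equals its mean, the precision-weighted average.
Prior precision 1/σ₀² = 1/9; data precision n/σ² = 26/4 = 6.5.
θ̂ = ((1/9)·3 + 6.5·3.51) / (1/9 + 6.5) = (13889/600)/(119/18) = 2451/700 ≈ 3.501.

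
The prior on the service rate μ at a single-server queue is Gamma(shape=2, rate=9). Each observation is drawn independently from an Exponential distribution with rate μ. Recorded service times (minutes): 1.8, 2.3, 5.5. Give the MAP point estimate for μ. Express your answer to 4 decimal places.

The Exponential(rate=μ) likelihood is ∝ μ^n e^(−μΣtᵢ). Here n = 3 and Σtᵢ = 1.8 + 2.3 + 5.5 = 9.6.
Posterior ∝ μe^(−9μ) · μ^3e^(−9.6μ) = μ^4e^(−18.6μ), i.e. Gamma(5, 18.6).
Mode = (a−1)/b = 4/18.6 ≈ 0.2151.

μ̂_MAP = 0.2151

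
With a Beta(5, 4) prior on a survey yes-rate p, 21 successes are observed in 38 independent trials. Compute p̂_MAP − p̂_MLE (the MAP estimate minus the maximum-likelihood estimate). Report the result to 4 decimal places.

MAP − MLE = 0.0029

Posterior is Beta(26, 21); MAP = (26−1)/(47−2) = 25/45 ≈ 0.55556.
MLE ignores the prior: p̂_MLE = k/n = 21/38 ≈ 0.55263.
Difference = 25/45 − 21/38 = 1/342 ≈ 0.0029.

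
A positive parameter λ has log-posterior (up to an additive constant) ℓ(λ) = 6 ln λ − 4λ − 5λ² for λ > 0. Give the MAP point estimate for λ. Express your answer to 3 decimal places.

λ̂_MAP = 0.600

ℓ'(λ) = 6/λ − 4 − 10λ. Setting this to zero and multiplying by λ: 10λ² + 4λ − 6 = 0.
λ = (−4 + √(4² + 4·10·6)) / (2·10) = (−4 + √256) / 20 = (−4 + 16)/20 = 3/5.
ℓ''(λ) = −6/λ² − 10 < 0, confirming a maximum.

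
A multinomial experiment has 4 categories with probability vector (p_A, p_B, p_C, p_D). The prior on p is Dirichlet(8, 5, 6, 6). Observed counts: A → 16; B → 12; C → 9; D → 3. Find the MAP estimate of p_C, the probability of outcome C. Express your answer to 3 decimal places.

MAP estimate of p_C = 0.230

The posterior is Dirichlet(αᵢ + nᵢ) = Dirichlet(24, 17, 15, 9).
For a Dirichlet(a₁,…,a_K) with all aᵢ > 1, the mode has j-th component (aⱼ − 1)/(Σaᵢ − K).
Here Σaᵢ = 65 and K = 4, so p_C = (15 − 1)/(65 − 4) = 14/61 ≈ 0.230.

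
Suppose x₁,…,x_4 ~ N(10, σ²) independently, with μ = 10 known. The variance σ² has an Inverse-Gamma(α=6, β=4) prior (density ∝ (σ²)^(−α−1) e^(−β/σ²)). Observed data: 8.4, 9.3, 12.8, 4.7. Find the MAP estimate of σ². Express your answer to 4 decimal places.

Sum of squared deviations about the known mean: SS = (8.4−10)² + (9.3−10)² + (12.8−10)² + (4.7−10)² = 38.98.
The Normal likelihood contributes (σ²)^(−n/2) exp(−SS/(2σ²)), so the posterior is Inverse-Gamma(α + n/2, β + SS/2) = Inverse-Gamma(8, 23.49).
The mode of Inverse-Gamma(a, b) is b/(a+1) = 23.49/9 ≈ 2.6100.

σ̂²_MAP = 2.6100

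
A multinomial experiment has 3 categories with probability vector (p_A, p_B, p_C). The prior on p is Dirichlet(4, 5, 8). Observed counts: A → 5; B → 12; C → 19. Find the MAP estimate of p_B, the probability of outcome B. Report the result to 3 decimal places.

The posterior is Dirichlet(αᵢ + nᵢ) = Dirichlet(9, 17, 27).
For a Dirichlet(a₁,…,a_K) with all aᵢ > 1, the mode has j-th component (aⱼ − 1)/(Σaᵢ − K).
Here Σaᵢ = 53 and K = 3, so p_B = (17 − 1)/(53 − 3) = 16/50 ≈ 0.320.

MAP estimate of p_B = 0.320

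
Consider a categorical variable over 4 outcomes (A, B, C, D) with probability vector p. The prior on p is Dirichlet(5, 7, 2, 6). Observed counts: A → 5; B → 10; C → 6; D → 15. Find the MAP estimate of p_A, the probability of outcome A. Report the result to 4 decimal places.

The posterior is Dirichlet(αᵢ + nᵢ) = Dirichlet(10, 17, 8, 21).
For a Dirichlet(a₁,…,a_K) with all aᵢ > 1, the mode has j-th component (aⱼ − 1)/(Σaᵢ − K).
Here Σaᵢ = 56 and K = 4, so p_A = (10 − 1)/(56 − 4) = 9/52 ≈ 0.1731.

MAP estimate of p_A = 0.1731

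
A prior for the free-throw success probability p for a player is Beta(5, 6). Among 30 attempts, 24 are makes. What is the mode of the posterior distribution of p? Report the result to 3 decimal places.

Prior: Beta(5, 6).
Data: 24 successes in 30 trials. The binomial likelihood contributes p^24(1−p)^6, so the posterior is Beta(5+24, 6+6) = Beta(29, 12).
For Beta(a, b) with a, b > 1 the mode is (a−1)/(a+b−2) = 28/39 ≈ 0.718.

p̂_MAP = 0.718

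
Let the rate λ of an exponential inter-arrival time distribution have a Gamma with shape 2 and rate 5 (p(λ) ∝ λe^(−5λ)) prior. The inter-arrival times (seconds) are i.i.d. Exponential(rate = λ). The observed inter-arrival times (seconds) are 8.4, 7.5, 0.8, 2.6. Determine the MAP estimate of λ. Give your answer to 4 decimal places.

The Exponential(rate=λ) likelihood is ∝ λ^n e^(−λΣtᵢ). Here n = 4 and Σtᵢ = 8.4 + 7.5 + 0.8 + 2.6 = 19.3.
Posterior ∝ λe^(−5λ) · λ^4e^(−19.3λ) = λ^5e^(−24.3λ), i.e. Gamma(6, 24.3).
Mode = (a−1)/b = 5/24.3 ≈ 0.2058.

λ̂_MAP = 0.2058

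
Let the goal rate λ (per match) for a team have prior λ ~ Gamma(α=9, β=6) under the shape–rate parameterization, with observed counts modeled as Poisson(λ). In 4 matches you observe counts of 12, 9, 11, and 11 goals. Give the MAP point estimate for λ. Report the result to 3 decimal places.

Σxᵢ = 12+9+11+11 = 43, with n = 4.
Posterior ∝ λ^8e^(−6λ) · λ^43e^(−4λ) = λ^51e^(−10λ), i.e. Gamma(shape=52, rate=10).
The mode of a Gamma(a, b) with a ≥ 1 (shape–rate) is (a−1)/b = 51/10 ≈ 5.100.

λ̂_MAP = 5.100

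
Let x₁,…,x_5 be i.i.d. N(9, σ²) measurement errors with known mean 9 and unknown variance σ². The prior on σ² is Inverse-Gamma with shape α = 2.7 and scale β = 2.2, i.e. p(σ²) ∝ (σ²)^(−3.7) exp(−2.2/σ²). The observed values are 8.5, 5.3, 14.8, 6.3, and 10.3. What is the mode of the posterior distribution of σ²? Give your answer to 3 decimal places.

Sum of squared deviations about the known mean: SS = (8.5−9)² + (5.3−9)² + (14.8−9)² + (6.3−9)² + (10.3−9)² = 56.56.
The Normal likelihood contributes (σ²)^(−n/2) exp(−SS/(2σ²)), so the posterior is Inverse-Gamma(α + n/2, β + SS/2) = Inverse-Gamma(5.2, 30.48).
The mode of Inverse-Gamma(a, b) is b/(a+1) = 30.48/6.2 ≈ 4.916.

σ̂²_MAP = 4.916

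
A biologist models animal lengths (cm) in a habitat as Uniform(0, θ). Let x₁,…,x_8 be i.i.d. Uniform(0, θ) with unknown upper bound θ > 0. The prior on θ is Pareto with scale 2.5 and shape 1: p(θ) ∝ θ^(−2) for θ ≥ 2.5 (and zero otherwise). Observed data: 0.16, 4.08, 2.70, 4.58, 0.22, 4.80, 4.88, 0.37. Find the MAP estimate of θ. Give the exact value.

The Uniform(0, θ) likelihood is θ^(−n) for θ ≥ max(xᵢ), zero otherwise. Here max(xᵢ) = 4.88.
Posterior ∝ θ^(−2) · θ^(−8) = θ^(−10) on θ ≥ max(2.5, 4.88) = 4.88.
This density is strictly decreasing in θ, so the posterior mode lies at the lower boundary of the support.

θ̂_MAP = 4.88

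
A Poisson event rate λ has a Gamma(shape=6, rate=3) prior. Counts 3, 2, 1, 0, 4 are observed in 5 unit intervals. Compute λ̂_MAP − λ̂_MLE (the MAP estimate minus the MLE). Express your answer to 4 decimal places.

Σxᵢ = 10. Posterior is Gamma(16, 8); MAP = (16−1)/8 = 15/8 ≈ 1.87500.
MLE = x̄ = 10/5 ≈ 2.00000.
Difference = 15/8 − 10/5 = -1/8 ≈ -0.1250.

MAP − MLE = -0.1250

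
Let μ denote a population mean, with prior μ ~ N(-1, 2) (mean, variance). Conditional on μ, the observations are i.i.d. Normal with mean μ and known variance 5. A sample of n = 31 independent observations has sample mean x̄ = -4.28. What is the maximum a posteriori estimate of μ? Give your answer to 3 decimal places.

μ̂_MAP = -4.035

n = 31, x̄ = -4.28.
For a Normal prior and Normal likelihood with known variance, the posterior is Normal; its mode equals its mean, the precision-weighted average.
Prior precision 1/σ₀² = 1/2 = 0.5; data precision n/σ² = 31/5 = 6.2.
μ̂ = (0.5·(-1) + 6.2·(-4.28)) / (0.5 + 6.2) = (-27.036)/6.7 = -6759/1675 ≈ -4.035.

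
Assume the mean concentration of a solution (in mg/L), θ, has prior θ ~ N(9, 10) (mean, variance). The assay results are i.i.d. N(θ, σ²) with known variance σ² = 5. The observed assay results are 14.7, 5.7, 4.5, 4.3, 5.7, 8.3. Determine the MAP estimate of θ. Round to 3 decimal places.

θ̂_MAP = 7.338

n = 6; x̄ = (14.7 + 5.7 + 4.5 + 4.3 + 5.7 + 8.3)/6 = 43.2/6 = 7.2.
For a Normal prior and Normal likelihood with known variance, the posterior is Normal; its mode equals its mean, the precision-weighted average.
Prior precision 1/σ₀² = 1/10 = 0.1; data precision n/σ² = 6/5 = 1.2.
θ̂ = (0.1·9 + 1.2·7.2) / (0.1 + 1.2) = 9.54/1.3 = 477/65 ≈ 7.338.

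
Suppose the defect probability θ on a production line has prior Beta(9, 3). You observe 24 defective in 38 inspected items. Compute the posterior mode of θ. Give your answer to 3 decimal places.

Prior: Beta(9, 3).
Data: 24 successes in 38 trials. The binomial likelihood contributes θ^24(1−θ)^14, so the posterior is Beta(9+24, 3+14) = Beta(33, 17).
For Beta(a, b) with a, b > 1 the mode is (a−1)/(a+b−2) = 32/48 ≈ 0.667.

θ̂_MAP = 0.667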